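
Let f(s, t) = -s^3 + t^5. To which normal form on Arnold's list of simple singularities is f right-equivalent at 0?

The Hessian of f at 0 has rank 0. Corank 2; j^3 = -s^3 is a perfect cube, so E-series; the 5-jet and mu = 8 give E_8.

E_{8}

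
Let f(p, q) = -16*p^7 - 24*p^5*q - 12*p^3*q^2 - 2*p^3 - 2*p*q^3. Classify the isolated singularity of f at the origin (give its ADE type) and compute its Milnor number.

The Hessian of f at 0 is [[0, 0], [0, 0]] with rank 0, so corank 2. A Groebner basis of the Jacobian ideal J(f) in C{p,q} is {p^3, p*q^2, 3*p^2 + q^3}; counting standard monomials gives mu = 7. Corank 2; j^3 = -2*p^3 is a perfect cube, so E-series; the 4-jet and mu = 7 give E_7.

Type E7, Milnor number mu = 7.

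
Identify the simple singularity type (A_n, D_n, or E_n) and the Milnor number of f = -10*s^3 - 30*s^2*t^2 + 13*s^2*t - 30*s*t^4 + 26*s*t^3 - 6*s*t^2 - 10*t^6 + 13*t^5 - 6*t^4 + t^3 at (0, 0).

Type D_4, Milnor number mu = 4.

The Hessian of f at 0 is [[0, 0], [0, 0]] with rank 0, so corank 2. A Groebner basis of the Jacobian ideal J(f) in C{s,t} is {t^3, s^2 - 3*t^2/11, s*t - 6*t^2/11}; counting standard monomials gives mu = 4. Corank 2; j^3 = -(2*s - t)*(5*s^2 - 4*s*t + t^2) splits into three distinct lines over C (the quadratic factor has nonzero discriminant), so D_4.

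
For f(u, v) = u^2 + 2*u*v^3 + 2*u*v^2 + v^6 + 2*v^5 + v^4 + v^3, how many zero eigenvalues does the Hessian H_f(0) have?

1

The Hessian at 0 is [[2, 0], [0, 0]] of rank 1; hence corank 1.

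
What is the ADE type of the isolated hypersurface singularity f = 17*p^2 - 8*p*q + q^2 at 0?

A_{1}

The Hessian of f at 0 is [[34, -8], [-8, 2]] with rank 2, so corank 0. A Groebner basis of the Jacobian ideal J(f) in C{p,q} is {p, q}; counting standard monomials gives mu = 1. Corank 0: nondegenerate Morse point, so A_1.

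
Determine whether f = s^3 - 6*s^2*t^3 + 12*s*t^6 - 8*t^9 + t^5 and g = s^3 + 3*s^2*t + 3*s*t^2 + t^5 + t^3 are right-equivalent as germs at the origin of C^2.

The Hessian of f at 0 has rank 0. Corank 2; j^3 = s^3 is a perfect cube, so E-series; the 5-jet and mu = 8 give E_8. The Hessian of g at 0 has rank 0. Corank 2; j^3 = (s + t)^3 is a perfect cube, so E-series; the 5-jet and mu = 8 give E_8. Both have type E_8, hence right-equivalent.

Yes.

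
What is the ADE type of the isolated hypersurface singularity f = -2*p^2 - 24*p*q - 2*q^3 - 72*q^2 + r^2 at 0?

The Hessian of f at 0 has rank 2. Corank 1: A-series; mu = 2 gives A_2.

A2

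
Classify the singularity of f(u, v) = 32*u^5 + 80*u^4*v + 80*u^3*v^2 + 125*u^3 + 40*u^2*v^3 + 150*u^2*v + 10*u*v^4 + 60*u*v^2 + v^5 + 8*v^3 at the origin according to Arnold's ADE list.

E_{8}

The Hessian of f at 0 is [[0, 0], [0, 0]] with rank 0, so corank 2. A Groebner basis of the Jacobian ideal J(f) in C{u,v} is {v^5, u*v^3 + 17*v^4/40, u^2 + 4*u*v/5 + 4*v^2/25}; counting standard monomials gives mu = 8. Corank 2; j^3 = (5*u + 2*v)^3 is a perfect cube, so E-series; the 5-jet and mu = 8 give E_8.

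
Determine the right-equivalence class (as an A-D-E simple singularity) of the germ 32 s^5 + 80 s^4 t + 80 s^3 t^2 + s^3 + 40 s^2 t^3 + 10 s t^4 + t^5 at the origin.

E8

The Hessian of f at 0 has rank 0. Corank 2; j^3 = s^3 is a perfect cube, so E-series; the 5-jet and mu = 8 give E_8.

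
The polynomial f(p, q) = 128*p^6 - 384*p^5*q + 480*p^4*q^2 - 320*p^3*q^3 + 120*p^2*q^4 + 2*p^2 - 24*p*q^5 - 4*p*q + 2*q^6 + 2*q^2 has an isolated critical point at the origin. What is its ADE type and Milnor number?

Type A_5, Milnor number mu = 5.

The Hessian of f at 0 is [[4, -4], [-4, 4]] with rank 1, so corank 1. A Groebner basis of the Jacobian ideal J(f) in C{p,q} is {q^5, p - q}; counting standard monomials gives mu = 5. Corank 1: A-series; mu = 5 gives A_5.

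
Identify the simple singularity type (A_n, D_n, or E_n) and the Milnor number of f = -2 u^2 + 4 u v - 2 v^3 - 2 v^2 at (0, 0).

Type A_2, Milnor number mu = 2.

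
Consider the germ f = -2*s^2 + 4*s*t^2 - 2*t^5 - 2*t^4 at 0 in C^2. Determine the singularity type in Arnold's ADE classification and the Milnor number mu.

The Hessian of f at 0 is [[-4, 0], [0, 0]] with rank 1, so corank 1. A Groebner basis of the Jacobian ideal J(f) in C{s,t} is {s^2, -s + t^2}; counting standard monomials gives mu = 4. Corank 1: A-series; mu = 4 gives A_4.

Type A_{4}, Milnor number mu = 4.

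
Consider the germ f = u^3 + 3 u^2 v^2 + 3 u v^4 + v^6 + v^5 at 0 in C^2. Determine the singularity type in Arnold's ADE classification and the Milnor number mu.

Type E_{8}, Milnor number mu = 8.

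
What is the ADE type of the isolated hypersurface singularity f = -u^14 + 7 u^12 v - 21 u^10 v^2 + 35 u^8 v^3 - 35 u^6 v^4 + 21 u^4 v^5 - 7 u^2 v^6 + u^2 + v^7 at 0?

The Hessian of f at 0 is [[2, 0], [0, 0]] with rank 1, so corank 1. A Groebner basis of the Jacobian ideal J(f) in C{u,v} is {v^6, u}; counting standard monomials gives mu = 6. Corank 1: A-series; mu = 6 gives A_6.

A6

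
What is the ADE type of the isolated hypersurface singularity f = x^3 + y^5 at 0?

The Hessian of f at 0 has rank 0. Corank 2; j^3 = x^3 is a perfect cube, so E-series; the 5-jet and mu = 8 give E_8.

E8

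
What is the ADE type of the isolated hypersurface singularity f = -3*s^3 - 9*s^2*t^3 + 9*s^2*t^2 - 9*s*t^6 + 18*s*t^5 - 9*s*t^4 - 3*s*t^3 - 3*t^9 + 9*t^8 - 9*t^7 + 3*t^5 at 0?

The Hessian of f at 0 has rank 0. Corank 2; j^3 = -3*s^3 is a perfect cube, so E-series; the 4-jet and mu = 7 give E_7.

E_7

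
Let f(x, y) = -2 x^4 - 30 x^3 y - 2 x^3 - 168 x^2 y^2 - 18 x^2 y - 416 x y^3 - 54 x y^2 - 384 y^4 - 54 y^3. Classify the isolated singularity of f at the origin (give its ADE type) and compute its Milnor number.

Type E_7, Milnor number mu = 7.

The Hessian of f at 0 is [[0, 0], [0, 0]] with rank 0, so corank 2. A Groebner basis of the Jacobian ideal J(f) in C{x,y} is {3*x^2 + 18*x*y + y^4 + y^3 + 27*y^2, x^3 + 63*x^2 + 378*x*y + 48*y^3 + 567*y^2, x^2*y - 13*x^2 - 78*x*y - 40*y^3/3 - 117*y^2, 2*x^2 + x*y^2 + 12*x*y + 11*y^3/3 + 18*y^2}; counting standard monomials gives mu = 7. Corank 2; j^3 = -2*(x + 3*y)^3 is a perfect cube, so E-series; the 4-jet and mu = 7 give E_7.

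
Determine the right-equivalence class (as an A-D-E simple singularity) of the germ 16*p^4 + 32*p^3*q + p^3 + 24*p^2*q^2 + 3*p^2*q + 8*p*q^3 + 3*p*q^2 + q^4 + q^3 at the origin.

E6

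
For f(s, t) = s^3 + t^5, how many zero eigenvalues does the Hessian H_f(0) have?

2

The Hessian at 0 is [[0, 0], [0, 0]] of rank 0; hence corank 2.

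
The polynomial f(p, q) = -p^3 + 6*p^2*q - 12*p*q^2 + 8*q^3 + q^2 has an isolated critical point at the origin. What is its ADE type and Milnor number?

Type A2, Milnor number mu = 2.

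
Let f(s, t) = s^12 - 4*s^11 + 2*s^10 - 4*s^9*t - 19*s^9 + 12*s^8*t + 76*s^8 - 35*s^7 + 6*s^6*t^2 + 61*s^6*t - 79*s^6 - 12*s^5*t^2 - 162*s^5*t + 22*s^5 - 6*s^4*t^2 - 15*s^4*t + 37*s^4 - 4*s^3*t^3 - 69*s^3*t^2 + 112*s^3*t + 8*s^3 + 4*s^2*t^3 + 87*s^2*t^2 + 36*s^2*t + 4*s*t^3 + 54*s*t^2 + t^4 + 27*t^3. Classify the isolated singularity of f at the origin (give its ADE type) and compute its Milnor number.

The Hessian of f at 0 has rank 0. Corank 2; j^3 = (2*s + 3*t)^3 is a perfect cube, so E-series; the 4-jet and mu = 6 give E_6.

Type E_6, Milnor number mu = 6.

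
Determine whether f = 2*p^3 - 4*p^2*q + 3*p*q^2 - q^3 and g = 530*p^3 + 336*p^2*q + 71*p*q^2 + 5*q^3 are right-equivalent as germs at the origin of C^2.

Yes.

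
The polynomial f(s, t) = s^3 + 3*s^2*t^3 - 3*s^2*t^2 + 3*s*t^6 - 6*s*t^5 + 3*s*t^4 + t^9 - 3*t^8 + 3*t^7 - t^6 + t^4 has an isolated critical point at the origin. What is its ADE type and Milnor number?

Type E_{6}, Milnor number mu = 6.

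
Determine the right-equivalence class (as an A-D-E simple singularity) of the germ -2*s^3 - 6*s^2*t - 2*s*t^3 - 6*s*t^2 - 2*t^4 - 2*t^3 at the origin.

The Hessian of f at 0 is [[0, 0], [0, 0]] with rank 0, so corank 2. A Groebner basis of the Jacobian ideal J(f) in C{s,t} is {s^3 + 3*s^2*t + 6*s^2 + 12*s*t + 6*t^2, -3*s^2 + s*t^2 - 6*s*t - 3*t^2, 3*s^2 + 6*s*t + t^3 + 3*t^2}; counting standard monomials gives mu = 7. Corank 2; j^3 = -2*(s + t)^3 is a perfect cube, so E-series; the 4-jet and mu = 7 give E_7.

E_{7}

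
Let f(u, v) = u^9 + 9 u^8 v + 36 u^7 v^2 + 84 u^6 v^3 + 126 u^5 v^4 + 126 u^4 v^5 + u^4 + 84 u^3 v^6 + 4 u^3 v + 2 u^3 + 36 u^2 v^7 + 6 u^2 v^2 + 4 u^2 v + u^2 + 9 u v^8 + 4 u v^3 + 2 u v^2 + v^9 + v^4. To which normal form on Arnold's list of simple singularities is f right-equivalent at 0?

The Hessian of f at 0 is [[2, 0], [0, 0]] with rank 1, so corank 1. A Groebner basis of the Jacobian ideal J(f) in C{u,v} is {-21*u*v^2 - 18*u*v - 7*u/2 + v^5 - 5*v^4/2 - 11*v^3 - 7*v^2/2, u*v^3 + 5*u*v^2/2 + 3*u*v/2 + u/4 + 3*v^4/4 + v^3 + v^2/4, u^2 + 2*u*v + u + v^2}; counting standard monomials gives mu = 8. Corank 1: A-series; mu = 8 gives A_8.

A_{8}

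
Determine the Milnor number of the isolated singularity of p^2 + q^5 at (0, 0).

The Hessian of f at 0 has rank 1. Corank 1: A-series; mu = 4 gives A_4.

4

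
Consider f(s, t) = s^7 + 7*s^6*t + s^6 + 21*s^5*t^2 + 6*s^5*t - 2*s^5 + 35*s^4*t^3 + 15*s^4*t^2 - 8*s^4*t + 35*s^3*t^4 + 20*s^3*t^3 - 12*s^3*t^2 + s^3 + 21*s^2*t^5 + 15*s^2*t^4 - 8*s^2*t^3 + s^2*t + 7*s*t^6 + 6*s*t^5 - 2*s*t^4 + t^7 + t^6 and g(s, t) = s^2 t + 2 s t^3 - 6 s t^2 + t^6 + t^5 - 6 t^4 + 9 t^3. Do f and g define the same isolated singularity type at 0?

Yes.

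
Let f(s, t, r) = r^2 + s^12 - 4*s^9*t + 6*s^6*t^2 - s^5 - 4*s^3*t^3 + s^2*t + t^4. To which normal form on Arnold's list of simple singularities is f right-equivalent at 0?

The Hessian of f at 0 is [[0, 0, 0], [0, 0, 0], [0, 0, 2]] with rank 1, so corank 2. A Groebner basis of the Jacobian ideal J(f) in C{s,t,r} is {s^3, s^2/4 + t^3, s*t, r}; counting standard monomials gives mu = 5. Corank 2; j^3 = s^2*t has shape L^2 M (L != M), so D-series; mu = 5 gives D_5.

D_{5}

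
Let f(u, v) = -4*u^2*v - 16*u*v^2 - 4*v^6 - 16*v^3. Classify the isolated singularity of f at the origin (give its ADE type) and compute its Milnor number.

Type D_{7}, Milnor number mu = 7.

The Hessian of f at 0 has rank 0. Corank 2; j^3 = -4*v*(u + 2*v)^2 has shape L^2 M (L != M), so D-series; mu = 7 gives D_7.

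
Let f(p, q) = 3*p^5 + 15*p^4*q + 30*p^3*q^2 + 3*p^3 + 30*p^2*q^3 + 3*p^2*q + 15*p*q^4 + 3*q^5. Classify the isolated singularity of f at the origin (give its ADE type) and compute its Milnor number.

The Hessian of f at 0 has rank 0. Corank 2; j^3 = 3*p^2*(p + q) has shape L^2 M (L != M), so D-series; mu = 6 gives D_6.

Type D6, Milnor number mu = 6.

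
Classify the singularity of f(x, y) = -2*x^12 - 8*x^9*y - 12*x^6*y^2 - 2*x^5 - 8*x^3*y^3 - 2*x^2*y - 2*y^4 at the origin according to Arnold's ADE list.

D_5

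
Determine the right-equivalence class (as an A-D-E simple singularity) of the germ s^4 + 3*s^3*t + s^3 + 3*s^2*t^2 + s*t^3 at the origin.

E7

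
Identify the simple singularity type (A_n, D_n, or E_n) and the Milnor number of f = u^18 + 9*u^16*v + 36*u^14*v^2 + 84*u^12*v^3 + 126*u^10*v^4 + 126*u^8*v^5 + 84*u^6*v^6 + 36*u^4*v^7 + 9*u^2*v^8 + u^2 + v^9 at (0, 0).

Type A8, Milnor number mu = 8.

The Hessian of f at 0 is [[2, 0], [0, 0]] with rank 1, so corank 1. A Groebner basis of the Jacobian ideal J(f) in C{u,v} is {v^8, u}; counting standard monomials gives mu = 8. Corank 1: A-series; mu = 8 gives A_8.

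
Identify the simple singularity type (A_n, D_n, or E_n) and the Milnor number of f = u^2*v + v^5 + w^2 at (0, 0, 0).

Type D_6, Milnor number mu = 6.

The Hessian of f at 0 is [[0, 0, 0], [0, 0, 0], [0, 0, 2]] with rank 1, so corank 2. A Groebner basis of the Jacobian ideal J(f) in C{u,v,w} is {u^2/5 + v^4, u^3, u*v, w}; counting standard monomials gives mu = 6. Corank 2; j^3 = u^2*v has shape L^2 M (L != M), so D-series; mu = 6 gives D_6.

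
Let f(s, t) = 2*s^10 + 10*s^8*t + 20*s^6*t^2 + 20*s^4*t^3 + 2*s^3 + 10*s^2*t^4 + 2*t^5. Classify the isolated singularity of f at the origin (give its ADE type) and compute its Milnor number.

The Hessian of f at 0 has rank 0. Corank 2; j^3 = 2*s^3 is a perfect cube, so E-series; the 5-jet and mu = 8 give E_8.

Type E_{8}, Milnor number mu = 8.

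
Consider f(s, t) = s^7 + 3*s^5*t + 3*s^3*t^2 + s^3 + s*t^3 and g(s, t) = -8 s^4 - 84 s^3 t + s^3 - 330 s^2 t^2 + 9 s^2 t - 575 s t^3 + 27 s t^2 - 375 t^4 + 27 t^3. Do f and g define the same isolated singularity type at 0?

Yes.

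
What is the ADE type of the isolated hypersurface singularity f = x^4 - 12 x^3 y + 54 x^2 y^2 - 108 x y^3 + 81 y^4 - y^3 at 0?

E_{6}

The Hessian of f at 0 has rank 0. Corank 2; j^3 = -y^3 is a perfect cube, so E-series; the 4-jet and mu = 6 give E_6.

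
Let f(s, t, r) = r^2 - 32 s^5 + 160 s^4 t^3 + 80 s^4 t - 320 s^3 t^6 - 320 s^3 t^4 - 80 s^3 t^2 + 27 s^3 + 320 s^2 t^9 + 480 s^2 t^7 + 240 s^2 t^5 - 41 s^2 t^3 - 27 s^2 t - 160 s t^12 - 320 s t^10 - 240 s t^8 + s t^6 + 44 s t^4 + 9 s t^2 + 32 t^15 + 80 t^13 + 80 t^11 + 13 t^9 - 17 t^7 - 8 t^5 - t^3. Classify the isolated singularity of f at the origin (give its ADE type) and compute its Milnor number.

Type E_{8}, Milnor number mu = 8.

The Hessian of f at 0 is [[0, 0, 0], [0, 0, 0], [0, 0, 2]] with rank 1, so corank 2. A Groebner basis of the Jacobian ideal J(f) in C{s,t,r} is {-9*s^2/2 + s*t^3 + 3*s*t - t^2/2, -12*s^2 + 8*s*t + t^4 - 4*t^2/3, s^3 - s*t^2/3 + 2*t^3/27, s^2*t - 2*s*t^2/3 + t^3/9, r}; counting standard monomials gives mu = 8. Corank 2; j^3 = (3*s - t)^3 is a perfect cube, so E-series; the 5-jet and mu = 8 give E_8.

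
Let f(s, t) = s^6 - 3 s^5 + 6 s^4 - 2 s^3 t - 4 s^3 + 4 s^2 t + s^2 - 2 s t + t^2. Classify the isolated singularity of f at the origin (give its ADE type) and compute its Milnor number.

The Hessian of f at 0 is [[2, -2], [-2, 2]] with rank 1, so corank 1. A Groebner basis of the Jacobian ideal J(f) in C{s,t} is {-s/7 + t^3 + 2*t^2/7 + t/7, s^2 - 4*s/7 + t^2/7 + 4*t/7, s*t - 2*s/7 - 3*t^2/7 + 2*t/7}; counting standard monomials gives mu = 4. Corank 1: A-series; mu = 4 gives A_4.

Type A4, Milnor number mu = 4.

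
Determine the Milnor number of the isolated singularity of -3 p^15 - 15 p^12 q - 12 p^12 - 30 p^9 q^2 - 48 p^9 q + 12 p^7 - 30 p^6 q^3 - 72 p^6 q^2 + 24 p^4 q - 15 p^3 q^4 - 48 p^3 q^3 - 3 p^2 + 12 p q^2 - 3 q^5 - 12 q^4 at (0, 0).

The Hessian of f at 0 has rank 1. Corank 1: A-series; mu = 4 gives A_4.

4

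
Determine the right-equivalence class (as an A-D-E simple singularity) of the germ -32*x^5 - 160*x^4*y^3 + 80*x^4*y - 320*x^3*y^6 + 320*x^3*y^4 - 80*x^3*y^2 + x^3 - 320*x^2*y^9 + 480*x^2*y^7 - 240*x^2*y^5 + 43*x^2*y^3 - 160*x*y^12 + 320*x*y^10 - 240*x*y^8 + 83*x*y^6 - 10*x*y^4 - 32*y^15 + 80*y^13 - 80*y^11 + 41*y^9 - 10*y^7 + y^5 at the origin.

E_{8}

The Hessian of f at 0 has rank 0. Corank 2; j^3 = x^3 is a perfect cube, so E-series; the 5-jet and mu = 8 give E_8.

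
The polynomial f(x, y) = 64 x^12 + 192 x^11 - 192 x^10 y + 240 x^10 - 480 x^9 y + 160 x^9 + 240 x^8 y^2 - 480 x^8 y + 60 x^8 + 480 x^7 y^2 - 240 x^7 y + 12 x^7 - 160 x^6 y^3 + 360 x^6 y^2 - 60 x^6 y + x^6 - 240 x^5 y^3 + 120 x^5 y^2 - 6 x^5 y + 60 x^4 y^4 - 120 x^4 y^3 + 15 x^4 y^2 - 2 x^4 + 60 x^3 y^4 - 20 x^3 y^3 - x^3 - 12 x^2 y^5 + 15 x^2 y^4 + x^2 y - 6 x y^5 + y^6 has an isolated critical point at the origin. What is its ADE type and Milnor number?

Type D_7, Milnor number mu = 7.

The Hessian of f at 0 has rank 0. Corank 2; j^3 = -x^2*(x - y) has shape L^2 M (L != M), so D-series; mu = 7 gives D_7.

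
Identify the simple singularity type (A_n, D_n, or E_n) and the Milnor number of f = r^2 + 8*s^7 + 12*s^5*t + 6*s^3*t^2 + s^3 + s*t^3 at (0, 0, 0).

Type E_{7}, Milnor number mu = 7.

The Hessian of f at 0 has rank 1. Corank 2; j^3 = s^3 is a perfect cube, so E-series; the 4-jet and mu = 7 give E_7.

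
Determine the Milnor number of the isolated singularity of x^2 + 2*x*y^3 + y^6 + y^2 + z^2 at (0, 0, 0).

1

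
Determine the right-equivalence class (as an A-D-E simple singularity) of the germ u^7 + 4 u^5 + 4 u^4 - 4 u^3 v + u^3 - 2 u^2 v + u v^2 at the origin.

The Hessian of f at 0 has rank 0. Corank 2; j^3 = u*(u - v)^2 has shape L^2 M (L != M), so D-series; mu = 8 gives D_8.

D_{8}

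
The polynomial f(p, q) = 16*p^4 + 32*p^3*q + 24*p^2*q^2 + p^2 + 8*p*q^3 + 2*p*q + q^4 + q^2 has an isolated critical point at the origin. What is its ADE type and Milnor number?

Type A_3, Milnor number mu = 3.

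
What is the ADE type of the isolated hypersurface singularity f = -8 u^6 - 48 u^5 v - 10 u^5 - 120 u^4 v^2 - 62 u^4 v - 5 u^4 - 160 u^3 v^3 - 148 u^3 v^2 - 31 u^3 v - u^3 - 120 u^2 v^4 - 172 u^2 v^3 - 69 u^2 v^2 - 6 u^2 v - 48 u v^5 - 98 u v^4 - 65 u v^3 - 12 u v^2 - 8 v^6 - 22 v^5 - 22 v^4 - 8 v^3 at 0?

The Hessian of f at 0 is [[0, 0], [0, 0]] with rank 0, so corank 2. A Groebner basis of the Jacobian ideal J(f) in C{u,v} is {-3*u^2/5 - 12*u*v/5 + v^4 - v^3/5 - 12*v^2/5, u^3 + 18*u^2 + 72*u*v + 14*v^3 + 72*v^2, u^2*v - 31*u^2/5 - 124*u*v/5 - 91*v^3/15 - 124*v^2/5, 8*u^2/5 + u*v^2 + 32*u*v/5 + 38*v^3/15 + 32*v^2/5}; counting standard monomials gives mu = 7. Corank 2; j^3 = -(u + 2*v)^3 is a perfect cube, so E-series; the 4-jet and mu = 7 give E_7.

E7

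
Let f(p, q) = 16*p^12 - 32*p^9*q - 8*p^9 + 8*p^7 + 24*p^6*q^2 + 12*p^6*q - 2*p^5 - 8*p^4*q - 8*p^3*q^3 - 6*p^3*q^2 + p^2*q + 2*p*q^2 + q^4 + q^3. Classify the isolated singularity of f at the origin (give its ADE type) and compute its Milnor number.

Type D_5, Milnor number mu = 5.

The Hessian of f at 0 has rank 0. Corank 2; j^3 = q*(p + q)^2 has shape L^2 M (L != M), so D-series; mu = 5 gives D_5.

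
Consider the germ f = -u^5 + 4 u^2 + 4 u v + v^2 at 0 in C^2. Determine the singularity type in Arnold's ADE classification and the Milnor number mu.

Type A4, Milnor number mu = 4.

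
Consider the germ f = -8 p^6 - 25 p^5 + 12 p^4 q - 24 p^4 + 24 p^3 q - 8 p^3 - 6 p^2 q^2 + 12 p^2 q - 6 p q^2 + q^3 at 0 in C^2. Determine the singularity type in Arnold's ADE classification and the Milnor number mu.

Type E_{8}, Milnor number mu = 8.

The Hessian of f at 0 has rank 0. Corank 2; j^3 = -(2*p - q)^3 is a perfect cube, so E-series; the 5-jet and mu = 8 give E_8.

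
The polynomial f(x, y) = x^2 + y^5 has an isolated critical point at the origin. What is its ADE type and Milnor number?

The Hessian of f at 0 has rank 1. Corank 1: A-series; mu = 4 gives A_4.

Type A4, Milnor number mu = 4.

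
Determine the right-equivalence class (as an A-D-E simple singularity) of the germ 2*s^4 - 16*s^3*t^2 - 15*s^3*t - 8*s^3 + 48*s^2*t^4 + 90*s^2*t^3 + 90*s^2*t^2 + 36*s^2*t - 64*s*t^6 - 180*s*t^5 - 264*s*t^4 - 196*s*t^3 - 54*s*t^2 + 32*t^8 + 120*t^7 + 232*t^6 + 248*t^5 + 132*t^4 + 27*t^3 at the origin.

The Hessian of f at 0 is [[0, 0], [0, 0]] with rank 0, so corank 2. A Groebner basis of the Jacobian ideal J(f) in C{s,t} is {-256*s^2/981 + 256*s*t/327 + t^4 - 8*t^3/2943 - 64*t^2/109, s^3 - 1124*s^2/327 + 1124*s*t/109 - 3346*t^3/981 - 843*t^2/109, s^2*t - 4504*s^2/2943 + 4504*s*t/981 - 20006*t^3/8829 - 1126*t^2/327, -1504*s^2/2943 + s*t^2 + 1504*s*t/981 - 26581*t^3/17658 - 376*t^2/327}; counting standard monomials gives mu = 7. Corank 2; j^3 = -(2*s - 3*t)^3 is a perfect cube, so E-series; the 4-jet and mu = 7 give E_7.

E7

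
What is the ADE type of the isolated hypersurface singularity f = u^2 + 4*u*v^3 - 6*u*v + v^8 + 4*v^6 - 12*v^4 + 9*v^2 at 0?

A_7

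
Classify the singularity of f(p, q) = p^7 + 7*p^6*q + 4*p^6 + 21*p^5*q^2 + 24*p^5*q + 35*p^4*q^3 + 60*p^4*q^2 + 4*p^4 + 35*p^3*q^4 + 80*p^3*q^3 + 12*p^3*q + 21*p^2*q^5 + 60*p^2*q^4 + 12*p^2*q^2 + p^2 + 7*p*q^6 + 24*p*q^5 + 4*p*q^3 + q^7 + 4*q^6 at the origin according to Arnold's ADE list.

The Hessian of f at 0 is [[2, 0], [0, 0]] with rank 1, so corank 1. A Groebner basis of the Jacobian ideal J(f) in C{p,q} is {p*q/2 + q^4, p*q^2 + p/6 + q^3/3, p^2}; counting standard monomials gives mu = 6. Corank 1: A-series; mu = 6 gives A_6.

A6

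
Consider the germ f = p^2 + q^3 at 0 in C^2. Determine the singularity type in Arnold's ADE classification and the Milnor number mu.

Type A_{2}, Milnor number mu = 2.

The Hessian of f at 0 is [[2, 0], [0, 0]] with rank 1, so corank 1. A Groebner basis of the Jacobian ideal J(f) in C{p,q} is {q^2, p}; counting standard monomials gives mu = 2. Corank 1: A-series; mu = 2 gives A_2.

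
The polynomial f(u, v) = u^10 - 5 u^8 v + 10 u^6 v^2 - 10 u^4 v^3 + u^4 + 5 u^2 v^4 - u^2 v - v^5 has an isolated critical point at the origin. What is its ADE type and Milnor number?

The Hessian of f at 0 has rank 0. Corank 2; j^3 = -u^2*v has shape L^2 M (L != M), so D-series; mu = 6 gives D_6.

Type D_6, Milnor number mu = 6.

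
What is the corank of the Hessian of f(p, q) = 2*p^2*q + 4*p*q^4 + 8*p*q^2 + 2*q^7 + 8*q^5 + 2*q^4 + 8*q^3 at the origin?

2

Hessian at 0 has rank 0.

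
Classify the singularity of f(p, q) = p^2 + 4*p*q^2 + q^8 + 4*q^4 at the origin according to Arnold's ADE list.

A7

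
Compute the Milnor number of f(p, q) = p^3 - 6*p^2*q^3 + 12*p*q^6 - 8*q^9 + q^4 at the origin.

6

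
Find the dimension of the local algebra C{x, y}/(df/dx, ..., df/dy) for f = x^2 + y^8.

The Hessian of f at 0 has rank 1. Corank 1: A-series; mu = 7 gives A_7.

7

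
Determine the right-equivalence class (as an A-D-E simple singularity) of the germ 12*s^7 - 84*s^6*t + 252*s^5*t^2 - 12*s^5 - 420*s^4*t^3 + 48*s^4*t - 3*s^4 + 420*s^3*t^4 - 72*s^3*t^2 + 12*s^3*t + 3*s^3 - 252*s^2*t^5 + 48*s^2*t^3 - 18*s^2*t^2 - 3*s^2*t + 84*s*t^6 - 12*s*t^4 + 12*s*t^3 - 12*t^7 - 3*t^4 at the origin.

The Hessian of f at 0 is [[0, 0], [0, 0]] with rank 0, so corank 2. A Groebner basis of the Jacobian ideal J(f) in C{s,t} is {s*t^2, s*t/4 + t^3, s^2 - s*t}; counting standard monomials gives mu = 5. Corank 2; j^3 = 3*s^2*(s - t) has shape L^2 M (L != M), so D-series; mu = 5 gives D_5.

D_5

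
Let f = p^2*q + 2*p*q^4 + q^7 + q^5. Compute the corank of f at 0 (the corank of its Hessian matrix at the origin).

2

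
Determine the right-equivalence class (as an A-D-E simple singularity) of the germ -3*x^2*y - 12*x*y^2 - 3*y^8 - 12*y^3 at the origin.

The Hessian of f at 0 has rank 0. Corank 2; j^3 = -3*y*(x + 2*y)^2 has shape L^2 M (L != M), so D-series; mu = 9 gives D_9.

D_{9}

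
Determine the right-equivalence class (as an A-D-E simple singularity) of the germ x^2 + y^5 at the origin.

A_4

The Hessian of f at 0 is [[2, 0], [0, 0]] with rank 1, so corank 1. A Groebner basis of the Jacobian ideal J(f) in C{x,y} is {y^4, x}; counting standard monomials gives mu = 4. Corank 1: A-series; mu = 4 gives A_4.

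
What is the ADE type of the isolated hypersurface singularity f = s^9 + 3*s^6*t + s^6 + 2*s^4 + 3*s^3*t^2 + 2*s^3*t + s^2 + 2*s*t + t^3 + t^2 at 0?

The Hessian of f at 0 has rank 1. Corank 1: A-series; mu = 2 gives A_2.

A2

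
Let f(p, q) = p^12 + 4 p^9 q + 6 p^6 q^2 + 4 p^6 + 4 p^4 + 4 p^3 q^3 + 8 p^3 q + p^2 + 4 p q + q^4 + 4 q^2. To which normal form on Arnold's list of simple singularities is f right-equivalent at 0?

A_{3}

The Hessian of f at 0 has rank 1. Corank 1: A-series; mu = 3 gives A_3.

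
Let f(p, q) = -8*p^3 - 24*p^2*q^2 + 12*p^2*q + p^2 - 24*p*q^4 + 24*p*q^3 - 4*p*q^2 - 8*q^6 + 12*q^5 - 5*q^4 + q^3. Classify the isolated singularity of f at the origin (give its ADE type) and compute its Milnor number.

Type A2, Milnor number mu = 2.

The Hessian of f at 0 has rank 1. Corank 1: A-series; mu = 2 gives A_2.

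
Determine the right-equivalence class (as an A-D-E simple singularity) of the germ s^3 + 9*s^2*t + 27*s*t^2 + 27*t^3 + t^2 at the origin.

The Hessian of f at 0 has rank 1. Corank 1: A-series; mu = 2 gives A_2.

A2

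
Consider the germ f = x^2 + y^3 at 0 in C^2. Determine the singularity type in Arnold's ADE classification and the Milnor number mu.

Type A2, Milnor number mu = 2.

The Hessian of f at 0 is [[2, 0], [0, 0]] with rank 1, so corank 1. A Groebner basis of the Jacobian ideal J(f) in C{x,y} is {y^2, x}; counting standard monomials gives mu = 2. Corank 1: A-series; mu = 2 gives A_2.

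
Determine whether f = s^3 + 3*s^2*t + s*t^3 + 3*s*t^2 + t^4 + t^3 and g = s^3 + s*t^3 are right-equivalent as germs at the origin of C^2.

Yes.

The Hessian of f at 0 has rank 0. Corank 2; j^3 = (s + t)^3 is a perfect cube, so E-series; the 4-jet and mu = 7 give E_7. The Hessian of g at 0 has rank 0. Corank 2; j^3 = s^3 is a perfect cube, so E-series; the 4-jet and mu = 7 give E_7. Both have type E_7, hence right-equivalent.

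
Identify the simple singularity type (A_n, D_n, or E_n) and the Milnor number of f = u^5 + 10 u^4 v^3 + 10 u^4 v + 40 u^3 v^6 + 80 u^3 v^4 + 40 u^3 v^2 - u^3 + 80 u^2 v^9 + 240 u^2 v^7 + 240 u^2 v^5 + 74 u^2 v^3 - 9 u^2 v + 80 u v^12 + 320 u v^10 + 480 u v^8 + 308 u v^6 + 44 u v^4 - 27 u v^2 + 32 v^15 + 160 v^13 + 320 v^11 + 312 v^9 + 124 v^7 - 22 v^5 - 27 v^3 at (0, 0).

The Hessian of f at 0 has rank 0. Corank 2; j^3 = -(u + 3*v)^3 is a perfect cube, so E-series; the 5-jet and mu = 8 give E_8.

Type E_{8}, Milnor number mu = 8.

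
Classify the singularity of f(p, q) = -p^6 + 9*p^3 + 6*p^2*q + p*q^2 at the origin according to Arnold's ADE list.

D_7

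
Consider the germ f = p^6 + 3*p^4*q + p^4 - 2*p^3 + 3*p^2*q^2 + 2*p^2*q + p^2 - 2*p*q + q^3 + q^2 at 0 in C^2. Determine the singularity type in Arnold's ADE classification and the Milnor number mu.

Type A_2, Milnor number mu = 2.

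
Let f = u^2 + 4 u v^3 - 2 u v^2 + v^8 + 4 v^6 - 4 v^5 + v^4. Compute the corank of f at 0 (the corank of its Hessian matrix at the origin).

Hessian at 0 has rank 1.

1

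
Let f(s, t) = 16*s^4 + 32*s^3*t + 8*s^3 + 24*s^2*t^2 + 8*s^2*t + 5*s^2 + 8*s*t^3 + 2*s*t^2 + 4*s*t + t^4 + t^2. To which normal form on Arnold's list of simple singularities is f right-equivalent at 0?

The Hessian of f at 0 is [[10, 4], [4, 2]] with rank 2, so corank 0. A Groebner basis of the Jacobian ideal J(f) in C{s,t} is {s, t}; counting standard monomials gives mu = 1. Corank 0: nondegenerate Morse point, so A_1.

A1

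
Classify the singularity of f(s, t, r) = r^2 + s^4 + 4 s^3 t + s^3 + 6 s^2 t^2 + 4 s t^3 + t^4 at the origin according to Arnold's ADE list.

E6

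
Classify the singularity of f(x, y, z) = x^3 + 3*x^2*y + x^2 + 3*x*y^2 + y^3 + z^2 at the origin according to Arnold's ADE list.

A2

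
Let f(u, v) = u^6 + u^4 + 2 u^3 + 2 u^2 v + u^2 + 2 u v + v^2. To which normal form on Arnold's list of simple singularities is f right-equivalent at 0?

A_{5}

The Hessian of f at 0 is [[2, 2], [2, 2]] with rank 1, so corank 1. A Groebner basis of the Jacobian ideal J(f) in C{u,v} is {u*v^2 - 3*u*v + u - 2*v^2 + v, 5*u*v - 2*u + v^3 + 3*v^2 - 2*v, u^2 + u + v}; counting standard monomials gives mu = 5. Corank 1: A-series; mu = 5 gives A_5.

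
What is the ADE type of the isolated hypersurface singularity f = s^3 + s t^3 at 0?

E_7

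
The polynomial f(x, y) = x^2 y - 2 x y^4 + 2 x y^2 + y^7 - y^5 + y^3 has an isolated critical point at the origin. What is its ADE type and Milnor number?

Type D_{6}, Milnor number mu = 6.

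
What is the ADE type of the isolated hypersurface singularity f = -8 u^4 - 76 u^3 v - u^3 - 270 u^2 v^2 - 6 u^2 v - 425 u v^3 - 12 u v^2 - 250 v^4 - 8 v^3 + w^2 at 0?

The Hessian of f at 0 has rank 1. Corank 2; j^3 = -(u + 2*v)^3 is a perfect cube, so E-series; the 4-jet and mu = 7 give E_7.

E7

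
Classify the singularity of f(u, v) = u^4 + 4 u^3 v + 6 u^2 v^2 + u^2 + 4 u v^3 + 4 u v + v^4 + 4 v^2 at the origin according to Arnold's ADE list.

A3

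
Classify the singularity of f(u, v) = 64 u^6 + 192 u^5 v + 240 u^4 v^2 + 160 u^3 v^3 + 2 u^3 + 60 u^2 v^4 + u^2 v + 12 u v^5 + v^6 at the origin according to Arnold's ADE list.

D_7

The Hessian of f at 0 has rank 0. Corank 2; j^3 = u^2*(2*u + v) has shape L^2 M (L != M), so D-series; mu = 7 gives D_7.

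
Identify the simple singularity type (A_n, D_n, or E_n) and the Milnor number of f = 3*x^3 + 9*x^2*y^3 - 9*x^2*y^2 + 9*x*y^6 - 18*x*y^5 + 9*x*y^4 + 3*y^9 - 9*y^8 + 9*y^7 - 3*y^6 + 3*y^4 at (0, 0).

Type E_6, Milnor number mu = 6.

The Hessian of f at 0 is [[0, 0], [0, 0]] with rank 0, so corank 2. A Groebner basis of the Jacobian ideal J(f) in C{x,y} is {x^3, x^2*y, -x^2/2 + x*y^2, y^3}; counting standard monomials gives mu = 6. Corank 2; j^3 = 3*x^3 is a perfect cube, so E-series; the 4-jet and mu = 6 give E_6.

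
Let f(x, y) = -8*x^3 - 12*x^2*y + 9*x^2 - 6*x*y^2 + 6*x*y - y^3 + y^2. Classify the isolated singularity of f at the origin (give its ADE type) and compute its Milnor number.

Type A_2, Milnor number mu = 2.

The Hessian of f at 0 has rank 1. Corank 1: A-series; mu = 2 gives A_2.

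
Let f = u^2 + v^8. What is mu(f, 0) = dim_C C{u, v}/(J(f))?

7

The Hessian of f at 0 has rank 1. Corank 1: A-series; mu = 7 gives A_7.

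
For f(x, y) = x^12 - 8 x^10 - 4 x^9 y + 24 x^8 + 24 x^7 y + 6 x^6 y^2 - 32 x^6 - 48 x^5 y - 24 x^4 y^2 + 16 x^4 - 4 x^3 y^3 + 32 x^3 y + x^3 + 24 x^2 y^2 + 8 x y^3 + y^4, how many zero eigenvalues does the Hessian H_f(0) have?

2

The Hessian at 0 is [[0, 0], [0, 0]] of rank 0; hence corank 2.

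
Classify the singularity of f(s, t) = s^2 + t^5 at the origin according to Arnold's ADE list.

The Hessian of f at 0 has rank 1. Corank 1: A-series; mu = 4 gives A_4.

A_4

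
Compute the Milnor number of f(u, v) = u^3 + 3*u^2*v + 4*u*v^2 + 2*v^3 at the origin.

4

The Hessian of f at 0 has rank 0. Corank 2; j^3 = (u + v)*(u^2 + 2*u*v + 2*v^2) splits into three distinct lines over C (the quadratic factor has nonzero discriminant), so D_4.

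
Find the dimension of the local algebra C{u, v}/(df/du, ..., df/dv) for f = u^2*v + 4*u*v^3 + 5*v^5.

6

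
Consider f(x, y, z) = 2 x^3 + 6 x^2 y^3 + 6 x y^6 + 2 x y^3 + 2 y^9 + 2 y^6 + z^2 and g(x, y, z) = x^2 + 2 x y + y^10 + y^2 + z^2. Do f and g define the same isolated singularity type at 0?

No.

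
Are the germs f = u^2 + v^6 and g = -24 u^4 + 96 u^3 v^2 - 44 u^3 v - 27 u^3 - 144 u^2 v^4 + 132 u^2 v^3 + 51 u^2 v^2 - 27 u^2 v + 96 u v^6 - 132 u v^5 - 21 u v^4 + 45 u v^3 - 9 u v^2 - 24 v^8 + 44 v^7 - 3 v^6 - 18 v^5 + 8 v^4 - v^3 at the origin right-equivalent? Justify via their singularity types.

No.

The Hessian of f at 0 has rank 1. Corank 1: A-series; mu = 5 gives A_5. The Hessian of g at 0 has rank 0. Corank 2; j^3 = -(3*u + v)^3 is a perfect cube, so E-series; the 4-jet and mu = 7 give E_7. f is A_5 but g is E_7, hence not right-equivalent.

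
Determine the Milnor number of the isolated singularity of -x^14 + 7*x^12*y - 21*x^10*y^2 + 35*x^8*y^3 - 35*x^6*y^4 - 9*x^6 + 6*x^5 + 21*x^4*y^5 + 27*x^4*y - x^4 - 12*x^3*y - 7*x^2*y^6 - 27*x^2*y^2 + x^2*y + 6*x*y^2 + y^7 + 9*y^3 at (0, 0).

8

The Hessian of f at 0 is [[0, 0], [0, 0]] with rank 0, so corank 2. A Groebner basis of the Jacobian ideal J(f) in C{x,y} is {243*x^2/59042 + x*y^3 + 118091*x*y^2/177126 + 147619*x*y/2391201 + 177133*y^3/177126 + 236189*y^2/1594134, -243*x^2/59042 - 826651*x*y^2/1594134 - 413336*x*y/7173603 + y^4 - 118091*y^3/177126 - 649525*y^2/4782402, x^3 - 19683*x^2/59042 - 189*x*y^2/59042 - 29535*x*y/29521 - 189*y^3/59042 - 63*y^2/59042, x^2*y - x*y/3 - y^2}; counting standard monomials gives mu = 8. Corank 2; j^3 = y*(x + 3*y)^2 has shape L^2 M (L != M), so D-series; mu = 8 gives D_8.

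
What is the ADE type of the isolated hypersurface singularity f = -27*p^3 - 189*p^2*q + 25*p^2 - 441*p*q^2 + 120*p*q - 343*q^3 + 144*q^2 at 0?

The Hessian of f at 0 has rank 1. Corank 1: A-series; mu = 2 gives A_2.

A2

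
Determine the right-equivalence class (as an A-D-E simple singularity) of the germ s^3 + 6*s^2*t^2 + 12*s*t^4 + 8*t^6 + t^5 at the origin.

E8

The Hessian of f at 0 has rank 0. Corank 2; j^3 = s^3 is a perfect cube, so E-series; the 5-jet and mu = 8 give E_8.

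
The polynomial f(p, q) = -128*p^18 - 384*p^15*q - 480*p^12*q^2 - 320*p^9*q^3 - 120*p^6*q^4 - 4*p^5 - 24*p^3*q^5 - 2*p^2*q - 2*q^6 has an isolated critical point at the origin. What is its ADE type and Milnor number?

Type D_{7}, Milnor number mu = 7.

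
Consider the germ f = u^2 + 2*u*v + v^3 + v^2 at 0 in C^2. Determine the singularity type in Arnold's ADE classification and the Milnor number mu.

Type A2, Milnor number mu = 2.

The Hessian of f at 0 has rank 1. Corank 1: A-series; mu = 2 gives A_2.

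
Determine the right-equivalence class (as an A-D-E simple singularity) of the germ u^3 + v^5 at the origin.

E_{8}

The Hessian of f at 0 has rank 0. Corank 2; j^3 = u^3 is a perfect cube, so E-series; the 5-jet and mu = 8 give E_8.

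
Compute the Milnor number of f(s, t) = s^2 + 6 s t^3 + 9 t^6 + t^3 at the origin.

The Hessian of f at 0 has rank 1. Corank 1: A-series; mu = 2 gives A_2.

2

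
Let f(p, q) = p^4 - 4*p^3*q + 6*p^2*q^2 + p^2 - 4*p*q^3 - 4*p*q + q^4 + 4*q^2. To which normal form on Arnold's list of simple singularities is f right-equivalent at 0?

The Hessian of f at 0 has rank 1. Corank 1: A-series; mu = 3 gives A_3.

A_3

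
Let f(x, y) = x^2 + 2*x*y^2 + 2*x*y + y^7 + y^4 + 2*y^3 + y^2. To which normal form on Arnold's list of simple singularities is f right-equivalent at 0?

The Hessian of f at 0 has rank 1. Corank 1: A-series; mu = 6 gives A_6.

A_6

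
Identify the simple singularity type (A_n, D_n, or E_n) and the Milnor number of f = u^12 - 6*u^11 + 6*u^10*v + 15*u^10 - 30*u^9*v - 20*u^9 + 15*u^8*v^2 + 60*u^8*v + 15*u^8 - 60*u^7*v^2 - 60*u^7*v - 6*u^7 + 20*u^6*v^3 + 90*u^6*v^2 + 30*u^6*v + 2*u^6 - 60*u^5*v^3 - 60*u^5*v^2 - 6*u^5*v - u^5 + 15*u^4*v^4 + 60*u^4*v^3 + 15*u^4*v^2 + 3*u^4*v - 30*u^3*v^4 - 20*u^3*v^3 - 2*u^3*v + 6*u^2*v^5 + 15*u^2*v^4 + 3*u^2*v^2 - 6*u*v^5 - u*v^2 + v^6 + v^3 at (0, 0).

The Hessian of f at 0 has rank 0. Corank 2; j^3 = -v^2*(u - v) has shape L^2 M (L != M), so D-series; mu = 7 gives D_7.

Type D7, Milnor number mu = 7.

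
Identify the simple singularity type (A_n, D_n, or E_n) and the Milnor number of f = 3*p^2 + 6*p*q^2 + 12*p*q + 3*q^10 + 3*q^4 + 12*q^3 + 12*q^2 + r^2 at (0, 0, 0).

Type A_{9}, Milnor number mu = 9.

The Hessian of f at 0 has rank 2. Corank 1: A-series; mu = 9 gives A_9.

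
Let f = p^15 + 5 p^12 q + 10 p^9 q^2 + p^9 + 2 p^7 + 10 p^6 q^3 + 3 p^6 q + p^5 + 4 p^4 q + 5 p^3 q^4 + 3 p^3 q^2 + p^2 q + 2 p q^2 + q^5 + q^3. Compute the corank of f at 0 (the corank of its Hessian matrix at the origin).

Hessian at 0 has rank 0.

2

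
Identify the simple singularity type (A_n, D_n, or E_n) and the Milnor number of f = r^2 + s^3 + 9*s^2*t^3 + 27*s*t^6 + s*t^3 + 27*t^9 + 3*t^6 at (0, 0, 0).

Type E_7, Milnor number mu = 7.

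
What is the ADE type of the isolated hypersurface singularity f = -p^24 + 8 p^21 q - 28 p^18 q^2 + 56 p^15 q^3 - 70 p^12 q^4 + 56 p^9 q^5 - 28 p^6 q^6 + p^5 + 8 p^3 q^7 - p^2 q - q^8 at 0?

D_{9}

The Hessian of f at 0 is [[0, 0], [0, 0]] with rank 0, so corank 2. A Groebner basis of the Jacobian ideal J(f) in C{p,q} is {p^2/8 + q^7, p^3, p*q}; counting standard monomials gives mu = 9. Corank 2; j^3 = -p^2*q has shape L^2 M (L != M), so D-series; mu = 9 gives D_9.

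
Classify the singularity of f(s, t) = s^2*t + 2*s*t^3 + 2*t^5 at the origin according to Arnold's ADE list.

The Hessian of f at 0 has rank 0. Corank 2; j^3 = s^2*t has shape L^2 M (L != M), so D-series; mu = 6 gives D_6.

D_6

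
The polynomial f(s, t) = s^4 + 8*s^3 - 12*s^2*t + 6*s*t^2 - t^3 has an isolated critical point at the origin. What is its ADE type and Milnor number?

Type E6, Milnor number mu = 6.

The Hessian of f at 0 has rank 0. Corank 2; j^3 = (2*s - t)^3 is a perfect cube, so E-series; the 4-jet and mu = 6 give E_6.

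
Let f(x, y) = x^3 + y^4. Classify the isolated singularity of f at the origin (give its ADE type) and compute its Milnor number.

The Hessian of f at 0 is [[0, 0], [0, 0]] with rank 0, so corank 2. A Groebner basis of the Jacobian ideal J(f) in C{x,y} is {y^3, x^2}; counting standard monomials gives mu = 6. Corank 2; j^3 = x^3 is a perfect cube, so E-series; the 4-jet and mu = 6 give E_6.

Type E6, Milnor number mu = 6.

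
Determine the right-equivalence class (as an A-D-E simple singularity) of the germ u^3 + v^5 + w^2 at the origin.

The Hessian of f at 0 has rank 1. Corank 2; j^3 = u^3 is a perfect cube, so E-series; the 5-jet and mu = 8 give E_8.

E8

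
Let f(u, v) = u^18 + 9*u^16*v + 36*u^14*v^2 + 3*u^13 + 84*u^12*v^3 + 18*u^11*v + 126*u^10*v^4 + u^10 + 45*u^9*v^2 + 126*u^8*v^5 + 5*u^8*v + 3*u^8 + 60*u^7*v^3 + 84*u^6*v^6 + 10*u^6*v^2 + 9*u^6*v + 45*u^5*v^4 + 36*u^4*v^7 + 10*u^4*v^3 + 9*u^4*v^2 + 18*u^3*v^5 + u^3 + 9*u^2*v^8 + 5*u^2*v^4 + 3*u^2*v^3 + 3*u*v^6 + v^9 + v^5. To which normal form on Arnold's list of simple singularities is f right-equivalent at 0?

E_{8}

The Hessian of f at 0 has rank 0. Corank 2; j^3 = u^3 is a perfect cube, so E-series; the 5-jet and mu = 8 give E_8.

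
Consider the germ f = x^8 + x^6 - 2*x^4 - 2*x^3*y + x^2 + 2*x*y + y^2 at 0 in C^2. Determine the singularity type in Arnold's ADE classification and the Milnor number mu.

Type A_7, Milnor number mu = 7.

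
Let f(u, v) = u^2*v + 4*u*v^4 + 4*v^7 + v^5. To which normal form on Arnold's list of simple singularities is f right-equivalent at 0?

D6

The Hessian of f at 0 is [[0, 0], [0, 0]] with rank 0, so corank 2. A Groebner basis of the Jacobian ideal J(f) in C{u,v} is {u*v/2 + v^4, u*v^2, u^2 - 5*u*v/2}; counting standard monomials gives mu = 6. Corank 2; j^3 = u^2*v has shape L^2 M (L != M), so D-series; mu = 6 gives D_6.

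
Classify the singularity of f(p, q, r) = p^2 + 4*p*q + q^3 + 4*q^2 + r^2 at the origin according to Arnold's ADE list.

The Hessian of f at 0 is [[2, 4, 0], [4, 8, 0], [0, 0, 2]] with rank 2, so corank 1. A Groebner basis of the Jacobian ideal J(f) in C{p,q,r} is {q^2, p + 2*q, r}; counting standard monomials gives mu = 2. Corank 1: A-series; mu = 2 gives A_2.

A_{2}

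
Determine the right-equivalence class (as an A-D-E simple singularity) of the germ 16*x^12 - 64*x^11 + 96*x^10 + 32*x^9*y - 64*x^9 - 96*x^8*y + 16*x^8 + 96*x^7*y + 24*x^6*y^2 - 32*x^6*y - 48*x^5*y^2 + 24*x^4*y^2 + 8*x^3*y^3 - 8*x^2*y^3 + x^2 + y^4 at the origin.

The Hessian of f at 0 is [[2, 0], [0, 0]] with rank 1, so corank 1. A Groebner basis of the Jacobian ideal J(f) in C{x,y} is {y^3, x}; counting standard monomials gives mu = 3. Corank 1: A-series; mu = 3 gives A_3.

A_{3}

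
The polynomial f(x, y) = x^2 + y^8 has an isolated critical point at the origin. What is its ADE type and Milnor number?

The Hessian of f at 0 has rank 1. Corank 1: A-series; mu = 7 gives A_7.

Type A_7, Milnor number mu = 7.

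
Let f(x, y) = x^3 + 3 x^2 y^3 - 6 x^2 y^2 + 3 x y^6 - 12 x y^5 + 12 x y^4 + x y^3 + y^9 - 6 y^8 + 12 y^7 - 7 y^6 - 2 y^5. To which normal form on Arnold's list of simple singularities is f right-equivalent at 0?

E7

The Hessian of f at 0 has rank 0. Corank 2; j^3 = x^3 is a perfect cube, so E-series; the 4-jet and mu = 7 give E_7.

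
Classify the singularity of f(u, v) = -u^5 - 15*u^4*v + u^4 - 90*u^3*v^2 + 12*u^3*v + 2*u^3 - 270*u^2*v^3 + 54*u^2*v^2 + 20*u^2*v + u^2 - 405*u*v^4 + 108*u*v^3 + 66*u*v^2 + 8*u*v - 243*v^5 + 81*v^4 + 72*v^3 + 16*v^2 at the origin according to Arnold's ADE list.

A4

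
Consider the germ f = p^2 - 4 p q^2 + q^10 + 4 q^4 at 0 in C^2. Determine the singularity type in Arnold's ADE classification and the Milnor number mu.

Type A9, Milnor number mu = 9.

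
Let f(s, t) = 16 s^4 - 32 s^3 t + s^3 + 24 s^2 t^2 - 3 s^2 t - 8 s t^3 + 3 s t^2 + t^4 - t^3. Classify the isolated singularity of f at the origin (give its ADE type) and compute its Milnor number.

Type E_{6}, Milnor number mu = 6.

The Hessian of f at 0 is [[0, 0], [0, 0]] with rank 0, so corank 2. A Groebner basis of the Jacobian ideal J(f) in C{s,t} is {t^4, s*t^2 - 5*t^3/6, s^2 - 2*s*t + t^2}; counting standard monomials gives mu = 6. Corank 2; j^3 = (s - t)^3 is a perfect cube, so E-series; the 4-jet and mu = 6 give E_6.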